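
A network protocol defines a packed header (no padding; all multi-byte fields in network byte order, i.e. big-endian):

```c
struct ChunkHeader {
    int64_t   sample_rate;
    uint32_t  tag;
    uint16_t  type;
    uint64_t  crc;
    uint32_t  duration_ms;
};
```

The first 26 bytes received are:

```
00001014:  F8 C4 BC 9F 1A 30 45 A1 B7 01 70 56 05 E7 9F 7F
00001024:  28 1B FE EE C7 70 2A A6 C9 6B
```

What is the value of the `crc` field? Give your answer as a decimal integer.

11492948874779084656

`crc` follows `sample_rate` (8 B), `tag` (4 B), `type` (2 B), so it starts at offset 8 + 4 + 2 = 14 and occupies 8 bytes.
Bytes at offsets 14..21: 9F 7F 28 1B FE EE C7 70.
In big-endian order the high byte comes first in memory.
The bytes are already most-significant first: 0x9F7F281BFEEEC770.
0x9F7F281BFEEEC770 = 11492948874779084656.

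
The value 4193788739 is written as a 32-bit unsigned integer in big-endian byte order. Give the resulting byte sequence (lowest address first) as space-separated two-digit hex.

4193788739 in hexadecimal, padded to 32 bits, is 0xF9F82343.
Split into bytes (most-significant first): F9 F8 23 43.
Big-endian stores the most-significant byte at the lowest address.
So the memory order matches the most-significant-first order: F9 F8 23 43.

F9 F8 23 43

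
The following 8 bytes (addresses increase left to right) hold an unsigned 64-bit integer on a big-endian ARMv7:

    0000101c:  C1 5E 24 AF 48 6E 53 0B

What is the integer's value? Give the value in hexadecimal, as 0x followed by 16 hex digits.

Big-endian stores the most-significant byte at the lowest address.
The bytes are already most-significant first: 0xC15E24AF486E530B.

0xC15E24AF486E530B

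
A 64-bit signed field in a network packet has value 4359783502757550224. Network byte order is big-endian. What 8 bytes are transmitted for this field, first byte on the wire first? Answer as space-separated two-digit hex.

4359783502757550224 in hexadecimal, padded to 64 bits, is 0x3C810FFF2378D890.
Split into bytes (most-significant first): 3C 81 0F FF 23 78 D8 90.
Big-endian: lowest address holds the most-significant byte.
So the memory order matches the most-significant-first order: 3C 81 0F FF 23 78 D8 90.

3C 81 0F FF 23 78 D8 90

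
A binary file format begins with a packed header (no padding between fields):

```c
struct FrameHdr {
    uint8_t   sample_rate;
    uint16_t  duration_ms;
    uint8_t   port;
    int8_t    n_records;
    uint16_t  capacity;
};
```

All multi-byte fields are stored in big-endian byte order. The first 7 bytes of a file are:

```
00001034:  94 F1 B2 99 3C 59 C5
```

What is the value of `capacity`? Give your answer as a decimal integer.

22981

`capacity` follows `sample_rate` (1 B), `duration_ms` (2 B), `port` (1 B), `n_records` (1 B), so it starts at offset 1 + 2 + 1 + 1 = 5 and occupies 2 bytes.
Bytes at offsets 5..6: 59 C5.
Big-endian stores the most-significant byte at the lowest address.
The bytes are already most-significant first: 0x59C5.
0x59C5 = 22981.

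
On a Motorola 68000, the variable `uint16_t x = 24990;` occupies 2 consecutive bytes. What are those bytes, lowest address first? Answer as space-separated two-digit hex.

61 9E

24990 in hexadecimal, padded to 16 bits, is 0x619E.
Split into bytes (most-significant first): 61 9E.
In big-endian order the high byte comes first in memory.
So the memory order matches the most-significant-first order: 61 9E.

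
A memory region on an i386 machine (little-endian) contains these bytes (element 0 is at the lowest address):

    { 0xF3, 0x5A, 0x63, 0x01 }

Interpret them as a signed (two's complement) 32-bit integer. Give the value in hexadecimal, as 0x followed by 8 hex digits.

Little-endian stores the least-significant byte at the lowest address.
Reassemble most-significant byte first: 01 63 5A F3 → 0x01635AF3.

0x01635AF3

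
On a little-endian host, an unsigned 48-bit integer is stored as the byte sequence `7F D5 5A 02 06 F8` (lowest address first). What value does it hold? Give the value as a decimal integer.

Little-endian stores the least-significant byte at the lowest address.
Reassemble most-significant byte first: F8 06 02 5A D5 7F → 0xF806025AD57F.
0xF806025AD57F = 272704692999551.

272704692999551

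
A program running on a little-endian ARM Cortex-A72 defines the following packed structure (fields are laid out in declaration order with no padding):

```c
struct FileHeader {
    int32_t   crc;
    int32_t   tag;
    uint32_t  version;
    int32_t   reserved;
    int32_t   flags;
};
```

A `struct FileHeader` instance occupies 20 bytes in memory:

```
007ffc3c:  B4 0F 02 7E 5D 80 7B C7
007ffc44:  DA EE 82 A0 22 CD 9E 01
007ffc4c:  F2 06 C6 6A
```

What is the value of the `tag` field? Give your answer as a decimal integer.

`tag` follows `crc` (4 bytes), so it starts at byte offset 4 and occupies 4 bytes.
Bytes at offsets 4..7: 5D 80 7B C7.
Little-endian stores the least-significant byte at the lowest address.
Reassemble most-significant byte first: C7 7B 80 5D → 0xC77B805D.
Top bit is set, so as a signed 32-bit value this is 0xC77B805D − 2^32 = -948207523.

-948207523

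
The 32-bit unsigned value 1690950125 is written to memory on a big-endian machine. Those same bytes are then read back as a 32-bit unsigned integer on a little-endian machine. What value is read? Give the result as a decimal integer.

1690950125 in 32-bit hexadecimal is 0x64C9D9ED.
Stored big-endian, the bytes at ascending addresses are 64 C9 D9 ED.
Read back as little-endian, the first byte is least significant, giving 0xEDD9C964.
0xEDD9C964 = 3990473060.

3990473060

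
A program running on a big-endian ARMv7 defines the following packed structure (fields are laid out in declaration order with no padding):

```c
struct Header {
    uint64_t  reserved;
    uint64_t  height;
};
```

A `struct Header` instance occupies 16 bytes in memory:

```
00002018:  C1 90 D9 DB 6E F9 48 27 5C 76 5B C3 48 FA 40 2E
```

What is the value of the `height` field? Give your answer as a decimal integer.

6662613593042337838

`height` follows `reserved` (8 bytes), so it starts at byte offset 8 and occupies 8 bytes.
Bytes at offsets 8..15: 5C 76 5B C3 48 FA 40 2E.
Big-endian stores the most-significant byte at the lowest address.
The bytes are already most-significant first: 0x5C765BC348FA402E.
0x5C765BC348FA402E = 6662613593042337838.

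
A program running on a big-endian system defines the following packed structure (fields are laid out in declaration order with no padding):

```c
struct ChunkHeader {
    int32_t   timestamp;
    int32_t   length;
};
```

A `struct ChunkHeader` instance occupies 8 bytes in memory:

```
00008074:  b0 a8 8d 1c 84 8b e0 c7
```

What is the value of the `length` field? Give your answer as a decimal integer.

`length` follows `timestamp` (4 bytes), so it starts at byte offset 4 and occupies 4 bytes.
Bytes at offsets 4..7: 84 8B E0 C7.
Big-endian stores the most-significant byte at the lowest address.
The bytes are already most-significant first: 0x848BE0C7.
Top bit is set, so as a signed 32-bit value this is 0x848BE0C7 − 2^32 = -2071207737.

-2071207737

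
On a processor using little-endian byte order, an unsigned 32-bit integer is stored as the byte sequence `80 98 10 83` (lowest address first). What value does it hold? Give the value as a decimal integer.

Little-endian: lowest address holds the least-significant byte.
Reassemble most-significant byte first: 83 10 98 80 → 0x83109880.
0x83109880 = 2198902912.

2198902912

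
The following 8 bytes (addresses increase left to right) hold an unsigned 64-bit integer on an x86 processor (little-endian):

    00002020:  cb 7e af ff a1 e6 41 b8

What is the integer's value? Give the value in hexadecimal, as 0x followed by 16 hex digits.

Little-endian: lowest address holds the least-significant byte.
Reassemble most-significant byte first: B8 41 E6 A1 FF AF 7E CB → 0xB841E6A1FFAF7ECB.

0xB841E6A1FFAF7ECB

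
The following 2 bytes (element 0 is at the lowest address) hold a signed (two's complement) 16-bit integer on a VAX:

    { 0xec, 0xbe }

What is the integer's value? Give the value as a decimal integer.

In little-endian order the low byte comes first in memory.
Reassemble most-significant byte first: BE EC → 0xBEEC.
Top bit is set, so as a signed 16-bit value this is 0xBEEC − 2^16 = -16660.

-16660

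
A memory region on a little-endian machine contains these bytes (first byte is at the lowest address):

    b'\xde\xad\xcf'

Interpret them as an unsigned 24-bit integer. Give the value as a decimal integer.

13610462

In little-endian order the low byte comes first in memory.
Reassemble most-significant byte first: CF AD DE → 0xCFADDE.
0xCFADDE = 13610462.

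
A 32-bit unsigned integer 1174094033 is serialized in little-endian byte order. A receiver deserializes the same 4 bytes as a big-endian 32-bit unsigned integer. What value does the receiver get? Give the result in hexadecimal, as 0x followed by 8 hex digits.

0xD140FB45

1174094033 in 32-bit hexadecimal is 0x45FB40D1.
Stored little-endian, the bytes at ascending addresses are D1 40 FB 45.
Read back as big-endian, the last byte is least significant, giving 0xD140FB45.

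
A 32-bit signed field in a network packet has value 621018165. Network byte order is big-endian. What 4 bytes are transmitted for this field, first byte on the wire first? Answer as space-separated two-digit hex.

621018165 in hexadecimal, padded to 32 bits, is 0x2503FC35.
Split into bytes (most-significant first): 25 03 FC 35.
Big-endian stores the most-significant byte at the lowest address.
So the memory order matches the most-significant-first order: 25 03 FC 35.

25 03 FC 35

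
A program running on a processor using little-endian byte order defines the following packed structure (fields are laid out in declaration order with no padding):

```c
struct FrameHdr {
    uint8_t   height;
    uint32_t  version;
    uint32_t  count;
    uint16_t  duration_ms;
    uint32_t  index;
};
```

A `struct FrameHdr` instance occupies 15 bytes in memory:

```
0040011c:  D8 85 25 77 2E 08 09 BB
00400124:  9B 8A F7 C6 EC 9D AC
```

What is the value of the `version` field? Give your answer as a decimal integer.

`version` follows `height` (1 byte), so it starts at byte offset 1 and occupies 4 bytes.
Bytes at offsets 1..4: 85 25 77 2E.
Little-endian: lowest address holds the least-significant byte.
Reassemble most-significant byte first: 2E 77 25 85 → 0x2E772585.
0x2E772585 = 779560325.

779560325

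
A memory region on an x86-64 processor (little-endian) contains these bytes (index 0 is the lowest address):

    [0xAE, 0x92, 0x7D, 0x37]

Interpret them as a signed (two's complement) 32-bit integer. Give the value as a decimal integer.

930976430

Little-endian stores the least-significant byte at the lowest address.
Reassemble most-significant byte first: 37 7D 92 AE → 0x377D92AE.
0x377D92AE = 930976430.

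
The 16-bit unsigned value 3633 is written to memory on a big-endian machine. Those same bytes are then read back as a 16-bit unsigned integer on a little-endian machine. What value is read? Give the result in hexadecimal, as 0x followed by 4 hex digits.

3633 in 16-bit hexadecimal is 0x0E31.
Stored big-endian, the bytes at ascending addresses are 0E 31.
Read back as little-endian, the first byte is least significant, giving 0x310E.

0x310E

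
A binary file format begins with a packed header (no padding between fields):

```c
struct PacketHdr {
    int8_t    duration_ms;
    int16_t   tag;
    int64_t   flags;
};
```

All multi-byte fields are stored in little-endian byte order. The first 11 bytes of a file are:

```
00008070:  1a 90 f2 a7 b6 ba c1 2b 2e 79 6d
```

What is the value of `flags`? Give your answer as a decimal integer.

7888386987784844967

`flags` follows `duration_ms` (1 B), `tag` (2 B), so it starts at offset 1 + 2 = 3 and occupies 8 bytes.
Bytes at offsets 3..10: A7 B6 BA C1 2B 2E 79 6D.
Little-endian stores the least-significant byte at the lowest address.
Reassemble most-significant byte first: 6D 79 2E 2B C1 BA B6 A7 → 0x6D792E2BC1BAB6A7.
0x6D792E2BC1BAB6A7 = 7888386987784844967.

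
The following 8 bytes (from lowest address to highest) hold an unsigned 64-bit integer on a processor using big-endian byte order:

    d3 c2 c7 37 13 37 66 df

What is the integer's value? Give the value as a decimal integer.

15258977526844188383

In big-endian order the high byte comes first in memory.
The bytes are already most-significant first: 0xD3C2C737133766DF.
0xD3C2C737133766DF = 15258977526844188383.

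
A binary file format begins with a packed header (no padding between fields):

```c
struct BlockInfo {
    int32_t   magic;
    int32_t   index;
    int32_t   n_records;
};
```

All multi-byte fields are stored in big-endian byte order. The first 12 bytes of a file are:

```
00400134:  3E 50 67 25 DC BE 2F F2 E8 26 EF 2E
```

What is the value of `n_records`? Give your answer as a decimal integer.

-400101586

`n_records` follows `magic` (4 B), `index` (4 B), so it starts at offset 4 + 4 = 8 and occupies 4 bytes.
Bytes at offsets 8..11: E8 26 EF 2E.
In big-endian order the high byte comes first in memory.
The bytes are already most-significant first: 0xE826EF2E.
Top bit is set, so as a signed 32-bit value this is 0xE826EF2E − 2^32 = -400101586.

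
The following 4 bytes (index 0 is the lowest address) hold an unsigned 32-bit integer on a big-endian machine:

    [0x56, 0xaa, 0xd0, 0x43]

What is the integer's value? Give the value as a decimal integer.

1454035011

In big-endian order the high byte comes first in memory.
The bytes are already most-significant first: 0x56AAD043.
0x56AAD043 = 1454035011.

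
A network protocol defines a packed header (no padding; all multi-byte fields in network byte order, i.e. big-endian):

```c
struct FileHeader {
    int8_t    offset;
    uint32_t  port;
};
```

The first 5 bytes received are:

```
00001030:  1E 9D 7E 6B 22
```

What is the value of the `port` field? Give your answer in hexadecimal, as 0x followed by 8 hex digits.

`port` follows `offset` (1 byte), so it starts at byte offset 1 and occupies 4 bytes.
Bytes at offsets 1..4: 9D 7E 6B 22.
Big-endian: lowest address holds the most-significant byte.
The bytes are already most-significant first: 0x9D7E6B22.

0x9D7E6B22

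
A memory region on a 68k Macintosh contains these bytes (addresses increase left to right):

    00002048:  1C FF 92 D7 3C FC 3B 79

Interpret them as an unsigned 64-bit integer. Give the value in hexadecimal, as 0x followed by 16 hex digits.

Big-endian: lowest address holds the most-significant byte.
The bytes are already most-significant first: 0x1CFF92D73CFC3B79.

0x1CFF92D73CFC3B79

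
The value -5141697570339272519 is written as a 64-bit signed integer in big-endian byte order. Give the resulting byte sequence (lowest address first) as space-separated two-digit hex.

Two's complement of -5141697570339272519 in 64 bits: 5141697570339272519 = 0x475AFAB2C68FB747; invert → 0xB8A5054D397048B8; add 1 → 0xB8A5054D397048B9.
Split into bytes (most-significant first): B8 A5 05 4D 39 70 48 B9.
Big-endian: lowest address holds the most-significant byte.
So the memory order matches the most-significant-first order: B8 A5 05 4D 39 70 48 B9.

B8 A5 05 4D 39 70 48 B9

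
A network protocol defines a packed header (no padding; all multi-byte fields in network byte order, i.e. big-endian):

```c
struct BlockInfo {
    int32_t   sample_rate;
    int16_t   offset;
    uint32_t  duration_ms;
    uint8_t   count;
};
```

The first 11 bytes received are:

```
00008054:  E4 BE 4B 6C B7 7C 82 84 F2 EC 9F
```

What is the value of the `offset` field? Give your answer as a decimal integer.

-18564

`offset` follows `sample_rate` (4 bytes), so it starts at byte offset 4 and occupies 2 bytes.
Bytes at offsets 4..5: B7 7C.
Big-endian: lowest address holds the most-significant byte.
The bytes are already most-significant first: 0xB77C.
Top bit is set, so as a signed 16-bit value this is 0xB77C − 2^16 = -18564.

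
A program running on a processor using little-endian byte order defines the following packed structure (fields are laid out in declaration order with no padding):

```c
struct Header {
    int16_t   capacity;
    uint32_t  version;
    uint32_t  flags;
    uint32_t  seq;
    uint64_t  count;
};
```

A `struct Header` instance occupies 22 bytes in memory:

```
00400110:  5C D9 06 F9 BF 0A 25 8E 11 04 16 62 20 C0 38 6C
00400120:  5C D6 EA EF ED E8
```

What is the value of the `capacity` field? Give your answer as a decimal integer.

-9892

`capacity` is the first field, at byte offset 0, occupying 2 bytes.
Bytes at offsets 0..1: 5C D9.
In little-endian order the low byte comes first in memory.
Reassemble most-significant byte first: D9 5C → 0xD95C.
Top bit is set, so as a signed 16-bit value this is 0xD95C − 2^16 = -9892.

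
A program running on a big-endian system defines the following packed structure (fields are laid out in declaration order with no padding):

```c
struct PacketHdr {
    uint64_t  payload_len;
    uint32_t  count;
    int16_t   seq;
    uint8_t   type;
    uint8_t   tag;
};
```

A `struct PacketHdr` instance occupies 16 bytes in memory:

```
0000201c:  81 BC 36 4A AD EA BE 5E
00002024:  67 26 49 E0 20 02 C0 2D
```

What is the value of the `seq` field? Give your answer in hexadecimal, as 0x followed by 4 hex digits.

`seq` follows `payload_len` (8 B), `count` (4 B), so it starts at offset 8 + 4 = 12 and occupies 2 bytes.
Bytes at offsets 12..13: 20 02.
Big-endian stores the most-significant byte at the lowest address.
The bytes are already most-significant first: 0x2002.

0x2002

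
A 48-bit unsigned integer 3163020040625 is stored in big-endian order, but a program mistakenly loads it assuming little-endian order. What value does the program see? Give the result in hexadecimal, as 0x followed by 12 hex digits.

0xB199AF72E002

3163020040625 in 48-bit hexadecimal is 0x02E072AF99B1.
Stored big-endian, the bytes at ascending addresses are 02 E0 72 AF 99 B1.
Read back as little-endian, the first byte is least significant, giving 0xB199AF72E002.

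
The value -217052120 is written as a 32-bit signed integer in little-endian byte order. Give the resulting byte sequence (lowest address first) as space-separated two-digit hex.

Two's complement of -217052120 in 32 bits: 217052120 = 0x0CEFF3D8; invert → 0xF3100C27; add 1 → 0xF3100C28.
Split into bytes (most-significant first): F3 10 0C 28.
Little-endian stores the least-significant byte at the lowest address.
So at ascending addresses the bytes are 28 0C 10 F3.

28 0C 10 F3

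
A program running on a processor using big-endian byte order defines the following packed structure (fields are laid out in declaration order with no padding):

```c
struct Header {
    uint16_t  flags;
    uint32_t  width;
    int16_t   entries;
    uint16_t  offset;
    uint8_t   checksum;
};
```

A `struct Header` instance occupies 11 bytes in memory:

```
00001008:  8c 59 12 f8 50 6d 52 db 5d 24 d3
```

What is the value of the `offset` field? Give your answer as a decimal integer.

`offset` follows `flags` (2 B), `width` (4 B), `entries` (2 B), so it starts at offset 2 + 4 + 2 = 8 and occupies 2 bytes.
Bytes at offsets 8..9: 5D 24.
Big-endian: lowest address holds the most-significant byte.
The bytes are already most-significant first: 0x5D24.
0x5D24 = 23844.

23844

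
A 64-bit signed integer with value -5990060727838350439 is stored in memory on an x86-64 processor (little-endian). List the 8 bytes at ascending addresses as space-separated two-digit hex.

99 63 2D 36 81 07 DF AC

Two's complement of -5990060727838350439 in 64 bits: 5990060727838350439 = 0x5320F87EC9D29C67; invert → 0xACDF0781362D6398; add 1 → 0xACDF0781362D6399.
Split into bytes (most-significant first): AC DF 07 81 36 2D 63 99.
In little-endian order the low byte comes first in memory.
So at ascending addresses the bytes are 99 63 2D 36 81 07 DF AC.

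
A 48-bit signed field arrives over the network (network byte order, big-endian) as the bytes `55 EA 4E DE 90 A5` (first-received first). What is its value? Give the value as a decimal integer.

94464833917093

Big-endian: lowest address holds the most-significant byte.
The bytes are already most-significant first: 0x55EA4EDE90A5.
0x55EA4EDE90A5 = 94464833917093.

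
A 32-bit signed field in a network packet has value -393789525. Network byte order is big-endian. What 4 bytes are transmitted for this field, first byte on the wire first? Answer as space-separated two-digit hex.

E8 87 3F AB

Two's complement of -393789525 in 32 bits: 393789525 = 0x1778C055; invert → 0xE8873FAA; add 1 → 0xE8873FAB.
Split into bytes (most-significant first): E8 87 3F AB.
Big-endian: lowest address holds the most-significant byte.
So the memory order matches the most-significant-first order: E8 87 3F AB.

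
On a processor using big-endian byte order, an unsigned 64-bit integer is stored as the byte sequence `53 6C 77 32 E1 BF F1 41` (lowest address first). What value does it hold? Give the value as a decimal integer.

Big-endian: lowest address holds the most-significant byte.
The bytes are already most-significant first: 0x536C7732E1BFF141.
0x536C7732E1BFF141 = 6011310663052292417.

6011310663052292417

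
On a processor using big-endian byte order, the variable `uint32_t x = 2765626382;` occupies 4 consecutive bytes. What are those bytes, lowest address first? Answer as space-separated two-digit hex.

2765626382 in hexadecimal, padded to 32 bits, is 0xA4D81C0E.
Split into bytes (most-significant first): A4 D8 1C 0E.
Big-endian: lowest address holds the most-significant byte.
So the memory order matches the most-significant-first order: A4 D8 1C 0E.

A4 D8 1C 0E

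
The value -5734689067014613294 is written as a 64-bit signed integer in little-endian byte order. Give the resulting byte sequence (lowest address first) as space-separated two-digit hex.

D2 16 47 5F AD 4A 6A B0

Two's complement of -5734689067014613294 in 64 bits: 5734689067014613294 = 0x4F95B552A0B8E92E; invert → 0xB06A4AAD5F4716D1; add 1 → 0xB06A4AAD5F4716D2.
Split into bytes (most-significant first): B0 6A 4A AD 5F 47 16 D2.
Little-endian stores the least-significant byte at the lowest address.
So at ascending addresses the bytes are D2 16 47 5F AD 4A 6A B0.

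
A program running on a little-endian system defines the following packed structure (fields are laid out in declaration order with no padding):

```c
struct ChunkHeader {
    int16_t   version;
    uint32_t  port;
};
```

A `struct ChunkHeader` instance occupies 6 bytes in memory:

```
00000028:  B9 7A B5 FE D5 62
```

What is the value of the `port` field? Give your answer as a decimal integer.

1658191541

`port` follows `version` (2 bytes), so it starts at byte offset 2 and occupies 4 bytes.
Bytes at offsets 2..5: B5 FE D5 62.
Little-endian stores the least-significant byte at the lowest address.
Reassemble most-significant byte first: 62 D5 FE B5 → 0x62D5FEB5.
0x62D5FEB5 = 1658191541.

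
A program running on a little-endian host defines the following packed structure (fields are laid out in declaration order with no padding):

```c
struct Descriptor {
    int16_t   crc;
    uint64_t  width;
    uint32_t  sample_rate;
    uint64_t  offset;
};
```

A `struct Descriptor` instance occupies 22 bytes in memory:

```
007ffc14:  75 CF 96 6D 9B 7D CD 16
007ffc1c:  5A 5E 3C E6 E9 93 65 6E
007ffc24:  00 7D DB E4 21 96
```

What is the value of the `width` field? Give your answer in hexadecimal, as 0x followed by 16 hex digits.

0x5E5A16CD7D9B6D96

`width` follows `crc` (2 bytes), so it starts at byte offset 2 and occupies 8 bytes.
Bytes at offsets 2..9: 96 6D 9B 7D CD 16 5A 5E.
In little-endian order the low byte comes first in memory.
Reassemble most-significant byte first: 5E 5A 16 CD 7D 9B 6D 96 → 0x5E5A16CD7D9B6D96.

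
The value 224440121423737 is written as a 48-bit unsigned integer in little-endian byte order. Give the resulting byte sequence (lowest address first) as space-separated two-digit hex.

79 F7 B5 89 20 CC

224440121423737 in hexadecimal, padded to 48 bits, is 0xCC2089B5F779.
Split into bytes (most-significant first): CC 20 89 B5 F7 79.
Little-endian stores the least-significant byte at the lowest address.
So at ascending addresses the bytes are 79 F7 B5 89 20 CC.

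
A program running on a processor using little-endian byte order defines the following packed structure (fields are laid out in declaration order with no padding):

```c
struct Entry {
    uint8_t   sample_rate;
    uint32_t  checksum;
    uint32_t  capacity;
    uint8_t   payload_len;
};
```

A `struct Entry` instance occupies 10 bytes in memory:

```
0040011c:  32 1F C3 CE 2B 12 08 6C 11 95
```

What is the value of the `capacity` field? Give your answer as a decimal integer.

292292626

`capacity` follows `sample_rate` (1 B), `checksum` (4 B), so it starts at offset 1 + 4 = 5 and occupies 4 bytes.
Bytes at offsets 5..8: 12 08 6C 11.
Little-endian: lowest address holds the least-significant byte.
Reassemble most-significant byte first: 11 6C 08 12 → 0x116C0812.
0x116C0812 = 292292626.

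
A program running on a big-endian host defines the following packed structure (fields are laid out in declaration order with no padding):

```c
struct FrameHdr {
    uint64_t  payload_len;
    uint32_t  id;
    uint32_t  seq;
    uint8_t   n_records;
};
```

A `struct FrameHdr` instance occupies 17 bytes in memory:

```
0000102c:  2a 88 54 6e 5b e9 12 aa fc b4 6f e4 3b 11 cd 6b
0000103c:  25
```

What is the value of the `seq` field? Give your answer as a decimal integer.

991022443

`seq` follows `payload_len` (8 B), `id` (4 B), so it starts at offset 8 + 4 = 12 and occupies 4 bytes.
Bytes at offsets 12..15: 3B 11 CD 6B.
In big-endian order the high byte comes first in memory.
The bytes are already most-significant first: 0x3B11CD6B.
0x3B11CD6B = 991022443.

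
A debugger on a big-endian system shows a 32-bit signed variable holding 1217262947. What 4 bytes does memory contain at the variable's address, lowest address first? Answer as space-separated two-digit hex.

1217262947 in hexadecimal, padded to 32 bits, is 0x488DF563.
Split into bytes (most-significant first): 48 8D F5 63.
Big-endian stores the most-significant byte at the lowest address.
So the memory order matches the most-significant-first order: 48 8D F5 63.

48 8D F5 63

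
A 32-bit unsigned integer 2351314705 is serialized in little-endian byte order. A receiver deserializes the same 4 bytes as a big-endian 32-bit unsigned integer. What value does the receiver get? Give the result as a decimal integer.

288827020

2351314705 in 32-bit hexadecimal is 0x8C263711.
Stored little-endian, the bytes at ascending addresses are 11 37 26 8C.
Read back as big-endian, the last byte is least significant, giving 0x1137268C.
0x1137268C = 288827020.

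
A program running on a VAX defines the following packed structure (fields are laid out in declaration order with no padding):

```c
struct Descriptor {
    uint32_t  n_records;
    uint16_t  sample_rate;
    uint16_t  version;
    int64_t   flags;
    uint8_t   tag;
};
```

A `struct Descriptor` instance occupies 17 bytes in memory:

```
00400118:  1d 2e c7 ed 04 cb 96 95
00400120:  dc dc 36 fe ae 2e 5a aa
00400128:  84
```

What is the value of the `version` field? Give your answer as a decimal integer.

38294

`version` follows `n_records` (4 B), `sample_rate` (2 B), so it starts at offset 4 + 2 = 6 and occupies 2 bytes.
Bytes at offsets 6..7: 96 95.
In little-endian order the low byte comes first in memory.
Reassemble most-significant byte first: 95 96 → 0x9596.
0x9596 = 38294.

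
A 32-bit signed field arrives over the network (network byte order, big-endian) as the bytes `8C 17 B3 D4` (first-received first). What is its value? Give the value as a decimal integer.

-1944603692

Big-endian: lowest address holds the most-significant byte.
The bytes are already most-significant first: 0x8C17B3D4.
Top bit is set, so as a signed 32-bit value this is 0x8C17B3D4 − 2^32 = -1944603692.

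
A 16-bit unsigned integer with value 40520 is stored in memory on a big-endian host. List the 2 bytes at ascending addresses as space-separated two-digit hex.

40520 in hexadecimal, padded to 16 bits, is 0x9E48.
Split into bytes (most-significant first): 9E 48.
In big-endian order the high byte comes first in memory.
So the memory order matches the most-significant-first order: 9E 48.

9E 48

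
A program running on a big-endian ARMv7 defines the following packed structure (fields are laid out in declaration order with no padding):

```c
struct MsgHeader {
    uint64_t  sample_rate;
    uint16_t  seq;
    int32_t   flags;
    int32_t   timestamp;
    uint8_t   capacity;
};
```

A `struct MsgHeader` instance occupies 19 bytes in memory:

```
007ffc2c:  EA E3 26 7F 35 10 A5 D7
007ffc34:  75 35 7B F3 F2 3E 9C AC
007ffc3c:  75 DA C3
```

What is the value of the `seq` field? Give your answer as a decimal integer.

`seq` follows `sample_rate` (8 bytes), so it starts at byte offset 8 and occupies 2 bytes.
Bytes at offsets 8..9: 75 35.
Big-endian: lowest address holds the most-significant byte.
The bytes are already most-significant first: 0x7535.
0x7535 = 30005.

30005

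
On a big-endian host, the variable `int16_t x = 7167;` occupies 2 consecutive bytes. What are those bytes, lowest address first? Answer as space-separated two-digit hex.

7167 in hexadecimal, padded to 16 bits, is 0x1BFF.
Split into bytes (most-significant first): 1B FF.
Big-endian stores the most-significant byte at the lowest address.
So the memory order matches the most-significant-first order: 1B FF.

1B FF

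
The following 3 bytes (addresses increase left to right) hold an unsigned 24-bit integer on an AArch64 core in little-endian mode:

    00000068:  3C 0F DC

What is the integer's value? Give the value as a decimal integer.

14421820

Little-endian stores the least-significant byte at the lowest address.
Reassemble most-significant byte first: DC 0F 3C → 0xDC0F3C.
0xDC0F3C = 14421820.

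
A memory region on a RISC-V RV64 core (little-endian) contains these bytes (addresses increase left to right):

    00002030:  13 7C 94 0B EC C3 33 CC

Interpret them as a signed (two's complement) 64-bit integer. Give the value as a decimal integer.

Little-endian: lowest address holds the least-significant byte.
Reassemble most-significant byte first: CC 33 C3 EC 0B 94 7C 13 → 0xCC33C3EC0B947C13.
Top bit is set, so as a signed 64-bit value this is 0xCC33C3EC0B947C13 − 2^64 = -3732424247586030573.

-3732424247586030573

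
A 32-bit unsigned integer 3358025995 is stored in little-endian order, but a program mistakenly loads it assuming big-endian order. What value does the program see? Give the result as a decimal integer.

191440840

3358025995 in 32-bit hexadecimal is 0xC827690B.
Stored little-endian, the bytes at ascending addresses are 0B 69 27 C8.
Read back as big-endian, the last byte is least significant, giving 0x0B6927C8.
0x0B6927C8 = 191440840.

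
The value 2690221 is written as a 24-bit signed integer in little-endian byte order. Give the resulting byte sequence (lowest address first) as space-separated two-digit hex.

2690221 in hexadecimal, padded to 24 bits, is 0x290CAD.
Split into bytes (most-significant first): 29 0C AD.
Little-endian: lowest address holds the least-significant byte.
So at ascending addresses the bytes are AD 0C 29.

AD 0C 29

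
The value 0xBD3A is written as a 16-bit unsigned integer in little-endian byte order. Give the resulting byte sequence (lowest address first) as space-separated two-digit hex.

3A BD

Split into bytes (most-significant first): BD 3A.
In little-endian order the low byte comes first in memory.
So at ascending addresses the bytes are 3A BD.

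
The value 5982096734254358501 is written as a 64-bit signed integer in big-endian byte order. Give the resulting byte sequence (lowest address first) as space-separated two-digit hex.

5982096734254358501 in hexadecimal, padded to 64 bits, is 0x5304AD4909415FE5.
Split into bytes (most-significant first): 53 04 AD 49 09 41 5F E5.
In big-endian order the high byte comes first in memory.
So the memory order matches the most-significant-first order: 53 04 AD 49 09 41 5F E5.

53 04 AD 49 09 41 5F E5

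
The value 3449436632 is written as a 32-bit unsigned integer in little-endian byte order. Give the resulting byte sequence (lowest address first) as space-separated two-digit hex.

D8 39 9A CD

3449436632 in hexadecimal, padded to 32 bits, is 0xCD9A39D8.
Split into bytes (most-significant first): CD 9A 39 D8.
In little-endian order the low byte comes first in memory.
So at ascending addresses the bytes are D8 39 9A CD.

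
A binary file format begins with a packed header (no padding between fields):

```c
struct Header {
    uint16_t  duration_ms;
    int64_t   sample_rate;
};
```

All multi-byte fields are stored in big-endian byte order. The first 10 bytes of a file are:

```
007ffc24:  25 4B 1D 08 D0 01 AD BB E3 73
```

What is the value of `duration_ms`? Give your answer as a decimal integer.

`duration_ms` is the first field, at byte offset 0, occupying 2 bytes.
Bytes at offsets 0..1: 25 4B.
Big-endian: lowest address holds the most-significant byte.
The bytes are already most-significant first: 0x254B.
0x254B = 9547.

9547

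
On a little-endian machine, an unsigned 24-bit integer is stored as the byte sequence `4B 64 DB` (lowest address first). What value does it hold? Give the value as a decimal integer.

14378059

In little-endian order the low byte comes first in memory.
Reassemble most-significant byte first: DB 64 4B → 0xDB644B.
0xDB644B = 14378059.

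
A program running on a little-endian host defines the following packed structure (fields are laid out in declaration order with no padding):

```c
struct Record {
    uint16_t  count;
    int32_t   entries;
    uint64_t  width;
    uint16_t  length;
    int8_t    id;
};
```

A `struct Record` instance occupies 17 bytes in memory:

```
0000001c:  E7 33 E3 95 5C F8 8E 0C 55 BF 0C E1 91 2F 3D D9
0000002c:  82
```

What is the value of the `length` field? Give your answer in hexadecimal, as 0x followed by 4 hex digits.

`length` follows `count` (2 B), `entries` (4 B), `width` (8 B), so it starts at offset 2 + 4 + 8 = 14 and occupies 2 bytes.
Bytes at offsets 14..15: 3D D9.
Little-endian: lowest address holds the least-significant byte.
Reassemble most-significant byte first: D9 3D → 0xD93D.

0xD93D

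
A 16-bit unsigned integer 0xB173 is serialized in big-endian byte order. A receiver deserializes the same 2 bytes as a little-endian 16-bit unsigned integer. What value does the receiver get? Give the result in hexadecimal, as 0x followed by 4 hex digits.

Stored big-endian, the bytes at ascending addresses are B1 73.
Read back as little-endian, the first byte is least significant, giving 0x73B1.

0x73B1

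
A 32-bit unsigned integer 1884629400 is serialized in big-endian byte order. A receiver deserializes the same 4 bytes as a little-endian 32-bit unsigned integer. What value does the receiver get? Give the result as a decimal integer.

1884629400 in 32-bit hexadecimal is 0x70552998.
Stored big-endian, the bytes at ascending addresses are 70 55 29 98.
Read back as little-endian, the first byte is least significant, giving 0x98295570.
0x98295570 = 2552845680.

2552845680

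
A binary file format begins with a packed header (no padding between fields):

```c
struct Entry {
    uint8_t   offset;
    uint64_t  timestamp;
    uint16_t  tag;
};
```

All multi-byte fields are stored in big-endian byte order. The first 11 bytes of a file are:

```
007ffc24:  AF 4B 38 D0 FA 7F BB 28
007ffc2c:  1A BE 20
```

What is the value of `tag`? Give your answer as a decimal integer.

48672

`tag` follows `offset` (1 B), `timestamp` (8 B), so it starts at offset 1 + 8 = 9 and occupies 2 bytes.
Bytes at offsets 9..10: BE 20.
Big-endian: lowest address holds the most-significant byte.
The bytes are already most-significant first: 0xBE20.
0xBE20 = 48672.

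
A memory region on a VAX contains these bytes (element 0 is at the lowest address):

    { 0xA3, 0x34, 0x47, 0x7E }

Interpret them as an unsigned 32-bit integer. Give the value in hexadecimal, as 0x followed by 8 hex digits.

Little-endian stores the least-significant byte at the lowest address.
Reassemble most-significant byte first: 7E 47 34 A3 → 0x7E4734A3.

0x7E4734A3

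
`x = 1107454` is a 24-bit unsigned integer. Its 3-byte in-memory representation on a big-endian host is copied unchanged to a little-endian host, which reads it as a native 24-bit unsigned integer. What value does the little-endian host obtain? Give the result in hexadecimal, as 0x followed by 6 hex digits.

1107454 in 24-bit hexadecimal is 0x10E5FE.
Stored big-endian, the bytes at ascending addresses are 10 E5 FE.
Read back as little-endian, the first byte is least significant, giving 0xFEE510.

0xFEE510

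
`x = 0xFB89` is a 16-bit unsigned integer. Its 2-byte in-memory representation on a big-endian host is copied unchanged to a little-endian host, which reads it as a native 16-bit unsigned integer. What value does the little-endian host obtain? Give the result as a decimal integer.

Stored big-endian, the bytes at ascending addresses are FB 89.
Read back as little-endian, the first byte is least significant, giving 0x89FB.
0x89FB = 35323.

35323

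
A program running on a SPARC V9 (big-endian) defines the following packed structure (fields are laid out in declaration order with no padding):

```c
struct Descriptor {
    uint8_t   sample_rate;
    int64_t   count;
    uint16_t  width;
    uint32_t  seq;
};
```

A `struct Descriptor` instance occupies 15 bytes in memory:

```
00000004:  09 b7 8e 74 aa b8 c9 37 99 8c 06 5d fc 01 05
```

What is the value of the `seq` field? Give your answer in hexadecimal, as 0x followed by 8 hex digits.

`seq` follows `sample_rate` (1 B), `count` (8 B), `width` (2 B), so it starts at offset 1 + 8 + 2 = 11 and occupies 4 bytes.
Bytes at offsets 11..14: 5D FC 01 05.
In big-endian order the high byte comes first in memory.
The bytes are already most-significant first: 0x5DFC0105.

0x5DFC0105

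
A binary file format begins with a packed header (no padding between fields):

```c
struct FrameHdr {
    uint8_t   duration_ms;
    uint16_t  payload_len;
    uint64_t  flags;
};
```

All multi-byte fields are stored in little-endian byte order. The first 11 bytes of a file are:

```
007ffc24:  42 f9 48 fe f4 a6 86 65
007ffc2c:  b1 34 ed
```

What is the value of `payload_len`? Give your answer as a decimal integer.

18681

`payload_len` follows `duration_ms` (1 byte), so it starts at byte offset 1 and occupies 2 bytes.
Bytes at offsets 1..2: F9 48.
Little-endian: lowest address holds the least-significant byte.
Reassemble most-significant byte first: 48 F9 → 0x48F9.
0x48F9 = 18681.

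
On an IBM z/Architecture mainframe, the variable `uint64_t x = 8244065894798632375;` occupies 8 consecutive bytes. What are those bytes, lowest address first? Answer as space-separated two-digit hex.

8244065894798632375 in hexadecimal, padded to 64 bits, is 0x7268CE409C62A5B7.
Split into bytes (most-significant first): 72 68 CE 40 9C 62 A5 B7.
Big-endian: lowest address holds the most-significant byte.
So the memory order matches the most-significant-first order: 72 68 CE 40 9C 62 A5 B7.

72 68 CE 40 9C 62 A5 B7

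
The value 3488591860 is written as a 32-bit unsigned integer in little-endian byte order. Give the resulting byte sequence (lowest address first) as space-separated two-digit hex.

3488591860 in hexadecimal, padded to 32 bits, is 0xCFEFAFF4.
Split into bytes (most-significant first): CF EF AF F4.
In little-endian order the low byte comes first in memory.
So at ascending addresses the bytes are F4 AF EF CF.

F4 AF EF CF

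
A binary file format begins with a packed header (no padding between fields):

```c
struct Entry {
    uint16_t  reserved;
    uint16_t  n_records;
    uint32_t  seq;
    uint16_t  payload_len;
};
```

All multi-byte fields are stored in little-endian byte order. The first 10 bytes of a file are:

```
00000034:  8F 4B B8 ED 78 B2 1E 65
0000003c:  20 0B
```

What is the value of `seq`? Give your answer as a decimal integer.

`seq` follows `reserved` (2 B), `n_records` (2 B), so it starts at offset 2 + 2 = 4 and occupies 4 bytes.
Bytes at offsets 4..7: 78 B2 1E 65.
Little-endian: lowest address holds the least-significant byte.
Reassemble most-significant byte first: 65 1E B2 78 → 0x651EB278.
0x651EB278 = 1696510584.

1696510584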